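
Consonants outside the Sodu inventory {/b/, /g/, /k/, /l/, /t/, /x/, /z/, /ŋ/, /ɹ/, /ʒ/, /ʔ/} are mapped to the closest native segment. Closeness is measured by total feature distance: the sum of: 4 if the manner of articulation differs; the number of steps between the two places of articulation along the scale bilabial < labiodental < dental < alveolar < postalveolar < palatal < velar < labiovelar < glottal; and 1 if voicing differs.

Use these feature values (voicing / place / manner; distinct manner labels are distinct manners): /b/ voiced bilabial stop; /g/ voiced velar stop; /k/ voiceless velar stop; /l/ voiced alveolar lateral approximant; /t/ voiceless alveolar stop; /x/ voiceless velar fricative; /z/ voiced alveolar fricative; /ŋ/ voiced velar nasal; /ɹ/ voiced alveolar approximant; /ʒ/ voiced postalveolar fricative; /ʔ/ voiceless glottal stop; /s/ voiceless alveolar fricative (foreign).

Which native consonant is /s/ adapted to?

z

/z/ is closest: same manner (fricative), place distance 0 (alveolar→alveolar), voicing differs (+1); total 1. Next closest is /ʒ/ at distance 2.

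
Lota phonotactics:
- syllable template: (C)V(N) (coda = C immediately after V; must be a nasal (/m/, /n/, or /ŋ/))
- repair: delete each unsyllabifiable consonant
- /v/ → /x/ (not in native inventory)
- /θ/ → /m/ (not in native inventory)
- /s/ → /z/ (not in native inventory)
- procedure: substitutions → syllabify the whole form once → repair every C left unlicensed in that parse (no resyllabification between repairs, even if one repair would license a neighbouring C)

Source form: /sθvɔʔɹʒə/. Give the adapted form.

Substitution: /s/ → /z/, /θ/ → /m/, /v/ → /x/, giving /zmxɔʔɹʒə/.
Under (C)V(N), the unsyllabifiable consonants are /z/, /m/, /ʔ/, /ɹ/ (only a nasal (/m/, /n/, or /ŋ/) is licensed in coda position; onsets are limited to one consonant).
Deleting the stranded consonants removes /z/, /m/, /ʔ/, /ɹ/.

xɔʒə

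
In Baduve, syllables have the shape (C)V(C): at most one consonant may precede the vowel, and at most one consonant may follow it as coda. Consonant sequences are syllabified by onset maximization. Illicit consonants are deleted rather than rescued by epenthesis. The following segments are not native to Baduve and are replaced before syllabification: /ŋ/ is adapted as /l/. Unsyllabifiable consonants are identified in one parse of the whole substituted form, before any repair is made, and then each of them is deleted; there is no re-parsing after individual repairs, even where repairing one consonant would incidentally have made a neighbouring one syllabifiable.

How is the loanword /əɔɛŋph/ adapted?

Substitution: /ŋ/ → /l/, giving /əɔɛlph/.
The consonants /p/, /h/ cannot be parsed into a legal (C)V(C) syllable (at most one coda consonant is licensed; onsets are limited to one consonant).
Deletion applies to /p/, /h/.

əɔɛl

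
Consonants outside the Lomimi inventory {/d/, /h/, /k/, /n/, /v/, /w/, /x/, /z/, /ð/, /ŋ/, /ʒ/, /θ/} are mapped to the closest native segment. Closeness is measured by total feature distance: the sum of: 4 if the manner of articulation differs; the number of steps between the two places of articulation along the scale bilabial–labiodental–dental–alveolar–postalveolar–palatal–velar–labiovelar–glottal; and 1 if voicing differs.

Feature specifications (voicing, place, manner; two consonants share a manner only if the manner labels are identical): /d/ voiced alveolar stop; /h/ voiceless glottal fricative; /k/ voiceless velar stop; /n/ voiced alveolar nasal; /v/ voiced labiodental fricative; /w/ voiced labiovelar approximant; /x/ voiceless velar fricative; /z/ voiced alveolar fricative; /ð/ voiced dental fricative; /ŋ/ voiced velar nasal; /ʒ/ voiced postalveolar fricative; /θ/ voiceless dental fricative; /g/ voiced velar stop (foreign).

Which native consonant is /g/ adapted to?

k

/k/ is closest: same manner (stop), place distance 0 (velar→velar), voicing differs (+1); total 1. Next closest is /d/ at distance 3.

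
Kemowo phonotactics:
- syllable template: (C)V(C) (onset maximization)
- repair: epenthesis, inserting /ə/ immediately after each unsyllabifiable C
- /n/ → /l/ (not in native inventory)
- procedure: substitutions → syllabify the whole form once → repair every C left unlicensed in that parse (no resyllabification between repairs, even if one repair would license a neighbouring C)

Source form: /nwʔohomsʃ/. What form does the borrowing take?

ləwəʔohomsəʃə

Substitution: /n/ → /l/, giving /lwʔohomsʃ/.
Under (C)V(C), the unsyllabifiable consonants are /l/, /w/, /s/, /ʃ/ (at most one coda consonant is licensed; onsets are limited to one consonant).
Inserting the epenthetic vowel yields /l/ → /lə/, /w/ → /wə/, /s/ → /sə/, /ʃ/ → /ʃə/.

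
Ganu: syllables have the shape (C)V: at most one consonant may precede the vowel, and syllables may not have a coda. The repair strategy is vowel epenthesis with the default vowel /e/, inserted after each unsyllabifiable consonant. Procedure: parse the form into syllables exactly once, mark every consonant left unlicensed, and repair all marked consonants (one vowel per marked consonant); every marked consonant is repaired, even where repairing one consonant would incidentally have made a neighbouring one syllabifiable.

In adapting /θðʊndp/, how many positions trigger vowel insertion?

The unsyllabifiable consonants are /θ/, /n/, /d/, /p/; each receives one epenthetic vowel.

4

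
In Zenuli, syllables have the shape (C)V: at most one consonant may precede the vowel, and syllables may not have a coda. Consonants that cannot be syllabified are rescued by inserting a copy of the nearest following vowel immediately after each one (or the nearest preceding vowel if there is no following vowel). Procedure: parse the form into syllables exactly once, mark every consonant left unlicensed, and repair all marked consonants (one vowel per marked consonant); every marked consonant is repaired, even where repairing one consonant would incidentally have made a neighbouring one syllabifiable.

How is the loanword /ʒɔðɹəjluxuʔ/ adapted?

Under (C)V, the unsyllabifiable consonants are /ð/, /j/, /ʔ/ (no codas are permitted; onsets are limited to one consonant).
Each unlicensed consonant becomes the onset of a new syllable: /ð/ → /ðə/, /j/ → /ju/, /ʔ/ → /ʔu/.

ʒɔðəɹəjuluxuʔu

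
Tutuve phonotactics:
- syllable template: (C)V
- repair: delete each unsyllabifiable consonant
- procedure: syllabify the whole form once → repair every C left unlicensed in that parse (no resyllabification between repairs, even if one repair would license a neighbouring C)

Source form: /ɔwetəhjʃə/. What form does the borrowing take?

ɔwetəʃə

The consonants /h/, /j/ cannot be parsed into a legal (C)V syllable (no codas are permitted; onsets are limited to one consonant).
Each unlicensed consonant is deleted: /h/, /j/.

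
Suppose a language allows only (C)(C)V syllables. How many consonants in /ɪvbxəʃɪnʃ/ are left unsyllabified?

3

Syllabifying with onset maximization leaves /v/, /n/, /ʃ/ stranded (no codas are permitted; onsets may contain at most 2 consonants).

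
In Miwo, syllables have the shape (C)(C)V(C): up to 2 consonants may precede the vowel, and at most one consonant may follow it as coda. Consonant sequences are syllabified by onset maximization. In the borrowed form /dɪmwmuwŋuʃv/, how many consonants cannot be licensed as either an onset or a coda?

1

Syllabifying with onset maximization leaves /v/ stranded (at most one coda consonant is licensed; onsets may contain at most 2 consonants).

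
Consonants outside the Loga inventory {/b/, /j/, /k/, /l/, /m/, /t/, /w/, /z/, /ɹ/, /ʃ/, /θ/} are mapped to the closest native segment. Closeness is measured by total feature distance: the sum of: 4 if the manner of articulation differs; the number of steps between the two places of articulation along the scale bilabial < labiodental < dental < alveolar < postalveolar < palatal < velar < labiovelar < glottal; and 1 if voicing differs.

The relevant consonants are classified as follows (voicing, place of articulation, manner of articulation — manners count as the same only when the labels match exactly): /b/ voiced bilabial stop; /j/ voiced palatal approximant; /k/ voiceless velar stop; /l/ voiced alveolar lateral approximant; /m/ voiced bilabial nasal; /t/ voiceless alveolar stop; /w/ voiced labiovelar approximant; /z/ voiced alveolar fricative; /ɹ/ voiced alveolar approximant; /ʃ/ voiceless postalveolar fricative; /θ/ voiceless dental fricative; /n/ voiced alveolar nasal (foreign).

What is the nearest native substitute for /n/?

/m/ is closest: same manner (nasal), place distance 3 (alveolar→bilabial), same voicing; total 3. Next closest is /l/ at distance 4.

m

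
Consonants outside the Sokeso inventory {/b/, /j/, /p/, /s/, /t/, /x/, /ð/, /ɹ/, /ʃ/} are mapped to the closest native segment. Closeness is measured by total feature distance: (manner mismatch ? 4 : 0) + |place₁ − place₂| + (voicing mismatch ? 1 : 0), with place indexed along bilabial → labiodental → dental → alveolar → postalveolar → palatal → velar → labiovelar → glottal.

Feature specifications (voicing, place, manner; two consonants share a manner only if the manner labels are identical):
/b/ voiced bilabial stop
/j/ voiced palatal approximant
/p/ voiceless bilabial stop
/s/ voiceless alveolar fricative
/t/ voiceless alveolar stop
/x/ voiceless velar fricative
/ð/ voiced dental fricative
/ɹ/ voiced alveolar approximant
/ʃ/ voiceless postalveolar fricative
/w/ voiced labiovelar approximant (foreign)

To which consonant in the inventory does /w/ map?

j

/j/ is closest: same manner (approximant), place distance 2 (labiovelar→palatal), same voicing; total 2. Next closest is /ɹ/ at distance 4.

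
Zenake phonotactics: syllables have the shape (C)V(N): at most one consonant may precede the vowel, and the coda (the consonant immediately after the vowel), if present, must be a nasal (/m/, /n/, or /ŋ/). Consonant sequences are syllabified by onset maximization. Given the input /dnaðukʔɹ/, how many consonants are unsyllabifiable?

4

Syllabifying with onset maximization leaves /d/, /k/, /ʔ/, /ɹ/ stranded (only a nasal (/m/, /n/, or /ŋ/) is licensed in coda position; onsets are limited to one consonant).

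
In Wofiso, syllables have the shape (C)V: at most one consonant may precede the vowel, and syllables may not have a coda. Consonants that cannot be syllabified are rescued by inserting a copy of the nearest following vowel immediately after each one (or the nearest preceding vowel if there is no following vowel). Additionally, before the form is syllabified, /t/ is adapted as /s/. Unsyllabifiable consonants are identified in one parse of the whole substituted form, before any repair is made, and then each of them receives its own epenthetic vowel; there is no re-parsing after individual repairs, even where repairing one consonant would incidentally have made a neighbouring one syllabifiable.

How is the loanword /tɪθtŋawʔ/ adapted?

sɪθasaŋawaʔa

Substitution: /t/ → /s/, giving /sɪθsŋawʔ/.
Syllabifying with onset maximization leaves /θ/, /s/, /w/, /ʔ/ stranded (no codas are permitted; onsets are limited to one consonant).
Inserting the epenthetic vowel yields /θ/ → /θa/, /s/ → /sa/, /w/ → /wa/, /ʔ/ → /ʔa/.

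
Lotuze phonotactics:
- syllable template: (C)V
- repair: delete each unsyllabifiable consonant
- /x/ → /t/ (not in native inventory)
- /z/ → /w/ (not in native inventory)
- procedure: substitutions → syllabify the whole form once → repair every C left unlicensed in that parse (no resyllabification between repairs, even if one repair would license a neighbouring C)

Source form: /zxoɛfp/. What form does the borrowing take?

toɛ

Substitution: /z/ → /w/, /x/ → /t/, giving /wtoɛfp/.
The consonants /w/, /f/, /p/ cannot be parsed into a legal (C)V syllable (no codas are permitted; onsets are limited to one consonant).
Each unlicensed consonant is deleted: /w/, /f/, /p/.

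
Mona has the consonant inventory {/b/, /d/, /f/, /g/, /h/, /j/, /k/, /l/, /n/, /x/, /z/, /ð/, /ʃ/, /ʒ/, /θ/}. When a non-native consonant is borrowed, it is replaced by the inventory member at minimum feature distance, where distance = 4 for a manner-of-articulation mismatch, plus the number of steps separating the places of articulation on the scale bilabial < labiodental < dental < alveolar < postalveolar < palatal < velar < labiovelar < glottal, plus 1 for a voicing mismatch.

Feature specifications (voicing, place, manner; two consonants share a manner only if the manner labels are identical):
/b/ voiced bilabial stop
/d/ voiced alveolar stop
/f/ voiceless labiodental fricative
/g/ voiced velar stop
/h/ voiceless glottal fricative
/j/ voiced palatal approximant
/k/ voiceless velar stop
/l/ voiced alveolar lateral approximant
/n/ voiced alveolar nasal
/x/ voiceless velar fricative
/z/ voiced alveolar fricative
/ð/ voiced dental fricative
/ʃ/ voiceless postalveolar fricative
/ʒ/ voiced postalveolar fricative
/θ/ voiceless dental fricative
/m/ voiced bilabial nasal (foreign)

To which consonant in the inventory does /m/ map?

/n/ is closest: same manner (nasal), place distance 3 (bilabial→alveolar), same voicing; total 3. Next closest is /b/ at distance 4.

n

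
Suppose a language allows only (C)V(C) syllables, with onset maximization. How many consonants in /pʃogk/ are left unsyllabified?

2

Under (C)V(C), the unsyllabifiable consonants are /p/, /k/ (at most one coda consonant is licensed; onsets are limited to one consonant).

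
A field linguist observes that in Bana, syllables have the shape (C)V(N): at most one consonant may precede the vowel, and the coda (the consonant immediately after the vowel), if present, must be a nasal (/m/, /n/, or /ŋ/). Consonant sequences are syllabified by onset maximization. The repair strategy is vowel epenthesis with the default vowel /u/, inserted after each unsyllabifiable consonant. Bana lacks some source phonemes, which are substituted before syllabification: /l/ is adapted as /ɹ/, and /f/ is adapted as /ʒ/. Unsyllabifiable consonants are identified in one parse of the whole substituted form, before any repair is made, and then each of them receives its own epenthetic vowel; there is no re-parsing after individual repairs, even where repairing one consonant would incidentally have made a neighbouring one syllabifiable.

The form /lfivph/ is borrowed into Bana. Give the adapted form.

Substitution: /l/ → /ɹ/, /f/ → /ʒ/, giving /ɹʒivph/.
The consonants /ɹ/, /v/, /p/, /h/ cannot be parsed into a legal (C)V(N) syllable (only a nasal (/m/, /n/, or /ŋ/) is licensed in coda position; onsets are limited to one consonant).
Each unlicensed consonant becomes the onset of a new syllable: /ɹ/ → /ɹu/, /v/ → /vu/, /p/ → /pu/, /h/ → /hu/.

ɹuʒivupuhu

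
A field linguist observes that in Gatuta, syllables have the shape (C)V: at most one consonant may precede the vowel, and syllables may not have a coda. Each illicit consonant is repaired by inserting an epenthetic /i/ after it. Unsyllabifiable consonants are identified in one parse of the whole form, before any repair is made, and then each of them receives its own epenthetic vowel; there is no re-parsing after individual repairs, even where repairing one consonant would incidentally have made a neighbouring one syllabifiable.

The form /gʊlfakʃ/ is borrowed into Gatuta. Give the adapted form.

Under (C)V, the unsyllabifiable consonants are /l/, /k/, /ʃ/ (no codas are permitted; onsets are limited to one consonant).
Inserting the epenthetic vowel yields /l/ → /li/, /k/ → /ki/, /ʃ/ → /ʃi/.

gʊlifakiʃi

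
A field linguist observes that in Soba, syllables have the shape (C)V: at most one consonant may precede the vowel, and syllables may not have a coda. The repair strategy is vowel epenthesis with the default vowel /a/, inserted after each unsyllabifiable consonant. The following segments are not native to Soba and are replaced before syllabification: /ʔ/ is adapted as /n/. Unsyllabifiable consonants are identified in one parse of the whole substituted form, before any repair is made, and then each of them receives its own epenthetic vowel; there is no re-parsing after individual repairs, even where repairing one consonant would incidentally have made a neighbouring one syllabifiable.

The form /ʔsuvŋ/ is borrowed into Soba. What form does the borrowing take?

nasuvaŋa

Substitution: /ʔ/ → /n/, giving /nsuvŋ/.
The consonants /n/, /v/, /ŋ/ cannot be parsed into a legal (C)V syllable (no codas are permitted; onsets are limited to one consonant).
Each unlicensed consonant becomes the onset of a new syllable: /n/ → /na/, /v/ → /va/, /ŋ/ → /ŋa/.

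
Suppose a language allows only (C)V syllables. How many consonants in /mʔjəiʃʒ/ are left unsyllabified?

Syllabifying with onset maximization leaves /m/, /ʔ/, /ʃ/, /ʒ/ stranded (no codas are permitted; onsets are limited to one consonant).

4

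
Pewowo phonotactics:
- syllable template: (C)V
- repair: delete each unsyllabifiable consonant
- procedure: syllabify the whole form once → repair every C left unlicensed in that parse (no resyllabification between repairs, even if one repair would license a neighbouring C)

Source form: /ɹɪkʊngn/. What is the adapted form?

ɹɪkʊ

Under (C)V, the unsyllabifiable consonants are /n/, /g/, /n/ (no codas are permitted; onsets are limited to one consonant).
Deleting the stranded consonants removes /n/, /g/, /n/.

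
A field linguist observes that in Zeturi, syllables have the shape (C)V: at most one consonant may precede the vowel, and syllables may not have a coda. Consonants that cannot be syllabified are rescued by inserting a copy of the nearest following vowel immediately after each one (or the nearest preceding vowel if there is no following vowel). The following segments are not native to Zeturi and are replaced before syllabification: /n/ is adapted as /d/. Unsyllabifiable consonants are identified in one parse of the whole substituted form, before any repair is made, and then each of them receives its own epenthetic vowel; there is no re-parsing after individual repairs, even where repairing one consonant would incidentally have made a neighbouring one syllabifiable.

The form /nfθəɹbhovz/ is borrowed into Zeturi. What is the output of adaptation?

dəfəθəɹobohovozo

Substitution: /n/ → /d/, giving /dfθəɹbhovz/.
Under (C)V, the unsyllabifiable consonants are /d/, /f/, /ɹ/, /b/, /v/, /z/ (no codas are permitted; onsets are limited to one consonant).
Each unlicensed consonant becomes the onset of a new syllable: /d/ → /də/, /f/ → /fə/, /ɹ/ → /ɹo/, /b/ → /bo/, /v/ → /vo/, /z/ → /zo/.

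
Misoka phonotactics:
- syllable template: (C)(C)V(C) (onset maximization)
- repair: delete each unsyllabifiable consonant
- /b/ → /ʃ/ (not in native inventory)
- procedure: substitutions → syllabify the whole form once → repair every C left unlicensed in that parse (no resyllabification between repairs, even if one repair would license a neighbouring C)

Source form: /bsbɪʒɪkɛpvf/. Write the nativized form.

Substitution: /b/ → /ʃ/, giving /ʃsʃɪʒɪkɛpvf/.
The consonants /ʃ/, /v/, /f/ cannot be parsed into a legal (C)(C)V(C) syllable (at most one coda consonant is licensed; onsets may contain at most 2 consonants).
Deleting the stranded consonants removes /ʃ/, /v/, /f/.

sʃɪʒɪkɛp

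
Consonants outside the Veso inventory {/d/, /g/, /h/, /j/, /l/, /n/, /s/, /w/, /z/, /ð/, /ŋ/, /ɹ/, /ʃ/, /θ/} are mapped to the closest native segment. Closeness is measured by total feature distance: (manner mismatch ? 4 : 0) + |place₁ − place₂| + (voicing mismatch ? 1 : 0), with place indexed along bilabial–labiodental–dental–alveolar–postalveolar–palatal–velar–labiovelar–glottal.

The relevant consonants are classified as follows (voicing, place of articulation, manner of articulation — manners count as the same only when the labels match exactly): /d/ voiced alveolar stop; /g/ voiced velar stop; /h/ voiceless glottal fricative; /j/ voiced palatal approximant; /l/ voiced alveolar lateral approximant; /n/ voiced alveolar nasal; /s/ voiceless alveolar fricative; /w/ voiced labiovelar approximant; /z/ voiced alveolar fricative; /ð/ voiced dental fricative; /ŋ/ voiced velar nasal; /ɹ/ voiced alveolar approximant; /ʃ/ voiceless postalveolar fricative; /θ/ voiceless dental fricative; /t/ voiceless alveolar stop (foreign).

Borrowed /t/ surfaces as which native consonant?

d

/d/ is closest: same manner (stop), place distance 0 (alveolar→alveolar), voicing differs (+1); total 1. Next closest is /g/ at distance 4.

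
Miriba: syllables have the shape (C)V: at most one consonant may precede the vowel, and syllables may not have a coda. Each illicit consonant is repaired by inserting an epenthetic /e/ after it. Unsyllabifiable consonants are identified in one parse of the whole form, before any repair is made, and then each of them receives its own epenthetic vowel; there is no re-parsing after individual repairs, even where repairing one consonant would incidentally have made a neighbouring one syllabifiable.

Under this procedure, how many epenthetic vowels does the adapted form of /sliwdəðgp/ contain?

The unsyllabifiable consonants are /s/, /w/, /ð/, /g/, /p/; each receives one epenthetic vowel.

5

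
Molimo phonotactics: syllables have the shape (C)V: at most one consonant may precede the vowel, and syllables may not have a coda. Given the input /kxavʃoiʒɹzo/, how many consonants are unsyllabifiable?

The consonants /k/, /v/, /ʒ/, /ɹ/ cannot be parsed into a legal (C)V syllable (no codas are permitted; onsets are limited to one consonant).

4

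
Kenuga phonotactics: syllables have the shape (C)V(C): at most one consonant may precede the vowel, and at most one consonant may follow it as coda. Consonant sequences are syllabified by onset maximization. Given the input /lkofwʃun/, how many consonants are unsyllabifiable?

2

Syllabifying with onset maximization leaves /l/, /w/ stranded (at most one coda consonant is licensed; onsets are limited to one consonant).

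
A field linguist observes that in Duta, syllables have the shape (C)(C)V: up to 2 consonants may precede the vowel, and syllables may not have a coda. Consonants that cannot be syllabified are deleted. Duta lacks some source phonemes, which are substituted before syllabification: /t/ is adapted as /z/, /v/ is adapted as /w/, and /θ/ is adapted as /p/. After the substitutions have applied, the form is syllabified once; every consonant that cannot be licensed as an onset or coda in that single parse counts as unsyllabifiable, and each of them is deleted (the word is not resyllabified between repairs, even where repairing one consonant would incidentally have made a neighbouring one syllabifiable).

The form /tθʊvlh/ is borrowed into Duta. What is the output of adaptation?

zpʊ

Substitution: /t/ → /z/, /θ/ → /p/, /v/ → /w/, giving /zpʊwlh/.
Under (C)(C)V, the unsyllabifiable consonants are /w/, /l/, /h/ (no codas are permitted; onsets may contain at most 2 consonants).
Deleting the stranded consonants removes /w/, /l/, /h/.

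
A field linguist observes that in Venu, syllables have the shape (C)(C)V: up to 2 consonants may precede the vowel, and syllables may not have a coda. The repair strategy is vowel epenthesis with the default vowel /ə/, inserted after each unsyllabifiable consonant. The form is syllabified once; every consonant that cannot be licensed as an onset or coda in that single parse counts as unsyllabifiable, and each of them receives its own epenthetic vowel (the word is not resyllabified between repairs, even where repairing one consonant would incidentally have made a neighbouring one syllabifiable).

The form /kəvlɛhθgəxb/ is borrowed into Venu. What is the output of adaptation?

The consonants /h/, /x/, /b/ cannot be parsed into a legal (C)(C)V syllable (no codas are permitted; onsets may contain at most 2 consonants).
Each unlicensed consonant becomes the onset of a new syllable: /h/ → /hə/, /x/ → /xə/, /b/ → /bə/.

kəvlɛhəθgəxəbə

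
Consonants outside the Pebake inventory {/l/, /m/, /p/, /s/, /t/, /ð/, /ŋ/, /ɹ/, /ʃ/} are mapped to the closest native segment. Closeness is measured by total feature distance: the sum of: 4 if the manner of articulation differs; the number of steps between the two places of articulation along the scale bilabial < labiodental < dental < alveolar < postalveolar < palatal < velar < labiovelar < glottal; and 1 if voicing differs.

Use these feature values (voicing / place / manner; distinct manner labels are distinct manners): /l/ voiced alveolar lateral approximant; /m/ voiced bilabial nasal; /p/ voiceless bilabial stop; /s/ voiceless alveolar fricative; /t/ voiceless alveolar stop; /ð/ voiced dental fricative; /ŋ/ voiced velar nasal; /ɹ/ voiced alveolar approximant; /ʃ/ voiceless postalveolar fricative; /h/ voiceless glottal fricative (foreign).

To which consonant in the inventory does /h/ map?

ʃ

/ʃ/ is closest: same manner (fricative), place distance 4 (glottal→postalveolar), same voicing; total 4. Next closest is /s/ at distance 5.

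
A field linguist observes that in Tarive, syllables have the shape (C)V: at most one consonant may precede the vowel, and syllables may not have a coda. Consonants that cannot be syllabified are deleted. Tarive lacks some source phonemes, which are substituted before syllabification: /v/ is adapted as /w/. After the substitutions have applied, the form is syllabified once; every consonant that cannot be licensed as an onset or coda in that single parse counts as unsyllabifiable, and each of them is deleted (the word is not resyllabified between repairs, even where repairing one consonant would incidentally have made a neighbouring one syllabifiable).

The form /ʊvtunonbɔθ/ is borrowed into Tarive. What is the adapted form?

ʊtunobɔ

Substitution: /v/ → /w/, giving /ʊwtunonbɔθ/.
The consonants /w/, /n/, /θ/ cannot be parsed into a legal (C)V syllable (no codas are permitted; onsets are limited to one consonant).
Deletion applies to /w/, /n/, /θ/.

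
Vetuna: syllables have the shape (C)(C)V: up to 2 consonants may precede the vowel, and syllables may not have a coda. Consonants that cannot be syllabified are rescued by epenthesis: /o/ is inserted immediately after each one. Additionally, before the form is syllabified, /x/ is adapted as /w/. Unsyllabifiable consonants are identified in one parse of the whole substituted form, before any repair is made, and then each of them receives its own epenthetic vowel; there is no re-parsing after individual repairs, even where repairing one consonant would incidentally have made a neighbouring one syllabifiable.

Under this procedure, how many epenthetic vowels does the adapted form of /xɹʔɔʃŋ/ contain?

After substitution the input is /wɹʔɔʃŋ/.
The unsyllabifiable consonants are /w/, /ʃ/, /ŋ/; each receives one epenthetic vowel.

3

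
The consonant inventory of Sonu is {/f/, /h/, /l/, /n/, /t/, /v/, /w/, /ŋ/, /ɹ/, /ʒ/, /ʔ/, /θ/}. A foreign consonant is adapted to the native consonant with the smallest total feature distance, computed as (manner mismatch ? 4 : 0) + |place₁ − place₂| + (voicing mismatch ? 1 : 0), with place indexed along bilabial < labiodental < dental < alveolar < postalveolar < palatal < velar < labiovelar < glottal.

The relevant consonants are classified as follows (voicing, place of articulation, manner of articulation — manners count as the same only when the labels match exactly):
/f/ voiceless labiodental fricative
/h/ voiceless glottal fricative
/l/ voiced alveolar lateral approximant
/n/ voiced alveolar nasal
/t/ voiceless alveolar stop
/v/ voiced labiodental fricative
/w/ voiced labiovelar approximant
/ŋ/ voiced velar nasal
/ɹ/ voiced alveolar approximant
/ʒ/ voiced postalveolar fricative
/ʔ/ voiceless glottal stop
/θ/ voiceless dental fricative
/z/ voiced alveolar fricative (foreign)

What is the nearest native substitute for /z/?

/ʒ/ is closest: same manner (fricative), place distance 1 (alveolar→postalveolar), same voicing; total 1. Next closest is /v/ at distance 2.

ʒ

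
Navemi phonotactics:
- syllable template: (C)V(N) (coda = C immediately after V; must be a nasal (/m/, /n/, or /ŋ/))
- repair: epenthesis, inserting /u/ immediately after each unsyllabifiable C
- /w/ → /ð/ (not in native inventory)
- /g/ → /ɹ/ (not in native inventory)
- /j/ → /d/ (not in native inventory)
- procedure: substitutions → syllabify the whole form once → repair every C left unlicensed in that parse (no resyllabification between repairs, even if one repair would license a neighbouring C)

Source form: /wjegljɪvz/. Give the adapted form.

Substitution: /w/ → /ð/, /j/ → /d/, /g/ → /ɹ/, giving /ðdeɹldɪvz/.
Under (C)V(N), the unsyllabifiable consonants are /ð/, /ɹ/, /l/, /v/, /z/ (only a nasal (/m/, /n/, or /ŋ/) is licensed in coda position; onsets are limited to one consonant).
Each unlicensed consonant becomes the onset of a new syllable: /ð/ → /ðu/, /ɹ/ → /ɹu/, /l/ → /lu/, /v/ → /vu/, /z/ → /zu/.

ðudeɹuludɪvuzu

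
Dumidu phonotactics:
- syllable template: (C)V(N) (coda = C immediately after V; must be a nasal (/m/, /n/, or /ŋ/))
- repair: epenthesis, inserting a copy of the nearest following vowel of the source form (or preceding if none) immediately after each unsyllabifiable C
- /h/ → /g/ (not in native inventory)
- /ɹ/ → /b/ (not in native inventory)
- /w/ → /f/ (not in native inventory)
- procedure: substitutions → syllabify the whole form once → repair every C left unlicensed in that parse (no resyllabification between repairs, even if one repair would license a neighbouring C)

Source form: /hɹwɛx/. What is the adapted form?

gɛbɛfɛxɛ

Substitution: /h/ → /g/, /ɹ/ → /b/, /w/ → /f/, giving /gbfɛx/.
Syllabifying with onset maximization leaves /g/, /b/, /x/ stranded (only a nasal (/m/, /n/, or /ŋ/) is licensed in coda position; onsets are limited to one consonant).
Epenthesis after each stranded consonant: /g/ → /gɛ/, /b/ → /bɛ/, /x/ → /xɛ/.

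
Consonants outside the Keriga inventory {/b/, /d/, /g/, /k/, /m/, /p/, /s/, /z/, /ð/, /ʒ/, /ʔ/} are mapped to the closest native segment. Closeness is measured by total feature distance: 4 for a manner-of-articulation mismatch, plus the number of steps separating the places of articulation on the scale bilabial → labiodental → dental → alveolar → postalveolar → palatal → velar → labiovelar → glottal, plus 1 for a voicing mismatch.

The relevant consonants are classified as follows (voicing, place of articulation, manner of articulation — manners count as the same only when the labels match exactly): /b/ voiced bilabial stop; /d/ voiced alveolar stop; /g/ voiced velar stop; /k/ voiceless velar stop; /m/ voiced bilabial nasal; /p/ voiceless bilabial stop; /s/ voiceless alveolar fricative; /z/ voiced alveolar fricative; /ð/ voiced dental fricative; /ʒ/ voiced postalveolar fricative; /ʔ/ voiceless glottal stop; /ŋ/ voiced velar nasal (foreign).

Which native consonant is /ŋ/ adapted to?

/g/ is closest: manner differs (nasal→stop, +4), place distance 0 (velar→velar), same voicing; total 4. Next closest is /k/ at distance 5.

g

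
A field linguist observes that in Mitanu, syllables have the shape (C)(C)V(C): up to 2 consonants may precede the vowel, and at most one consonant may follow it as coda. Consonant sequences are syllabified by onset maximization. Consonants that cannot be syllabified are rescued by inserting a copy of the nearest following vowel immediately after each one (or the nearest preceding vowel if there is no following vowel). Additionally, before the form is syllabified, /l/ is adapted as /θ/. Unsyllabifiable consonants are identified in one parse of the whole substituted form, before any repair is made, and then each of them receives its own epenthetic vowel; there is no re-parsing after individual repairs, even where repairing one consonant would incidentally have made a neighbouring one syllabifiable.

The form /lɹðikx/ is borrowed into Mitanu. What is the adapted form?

θiɹðikxi

Substitution: /l/ → /θ/, giving /θɹðikx/.
Syllabifying with onset maximization leaves /θ/, /x/ stranded (at most one coda consonant is licensed; onsets may contain at most 2 consonants).
Inserting the epenthetic vowel yields /θ/ → /θi/, /x/ → /xi/.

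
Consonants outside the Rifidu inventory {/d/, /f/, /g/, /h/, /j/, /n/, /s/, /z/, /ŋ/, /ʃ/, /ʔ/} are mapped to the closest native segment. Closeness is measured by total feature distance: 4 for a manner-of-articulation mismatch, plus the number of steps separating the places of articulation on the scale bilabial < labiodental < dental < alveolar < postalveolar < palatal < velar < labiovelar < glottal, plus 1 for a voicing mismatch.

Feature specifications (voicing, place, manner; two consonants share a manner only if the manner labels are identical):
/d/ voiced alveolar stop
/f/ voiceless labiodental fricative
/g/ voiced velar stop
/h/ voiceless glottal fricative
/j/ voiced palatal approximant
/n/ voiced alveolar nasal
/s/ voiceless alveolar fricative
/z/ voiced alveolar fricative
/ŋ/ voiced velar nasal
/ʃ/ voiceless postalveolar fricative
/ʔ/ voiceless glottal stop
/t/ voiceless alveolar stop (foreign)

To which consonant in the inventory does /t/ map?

/d/ is closest: same manner (stop), place distance 0 (alveolar→alveolar), voicing differs (+1); total 1. Next closest is /g/ at distance 4.

d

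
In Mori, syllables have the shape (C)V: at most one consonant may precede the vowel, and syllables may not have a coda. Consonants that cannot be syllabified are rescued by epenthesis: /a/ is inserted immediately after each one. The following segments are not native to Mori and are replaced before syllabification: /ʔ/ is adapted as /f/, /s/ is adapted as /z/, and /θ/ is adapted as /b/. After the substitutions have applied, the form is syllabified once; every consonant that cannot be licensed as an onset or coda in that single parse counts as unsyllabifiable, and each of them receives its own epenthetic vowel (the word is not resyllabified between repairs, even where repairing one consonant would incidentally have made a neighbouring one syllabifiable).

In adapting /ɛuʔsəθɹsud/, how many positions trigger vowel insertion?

4

After substitution the input is /ɛufzəbɹzud/.
The unsyllabifiable consonants are /f/, /b/, /ɹ/, /d/; each receives one epenthetic vowel.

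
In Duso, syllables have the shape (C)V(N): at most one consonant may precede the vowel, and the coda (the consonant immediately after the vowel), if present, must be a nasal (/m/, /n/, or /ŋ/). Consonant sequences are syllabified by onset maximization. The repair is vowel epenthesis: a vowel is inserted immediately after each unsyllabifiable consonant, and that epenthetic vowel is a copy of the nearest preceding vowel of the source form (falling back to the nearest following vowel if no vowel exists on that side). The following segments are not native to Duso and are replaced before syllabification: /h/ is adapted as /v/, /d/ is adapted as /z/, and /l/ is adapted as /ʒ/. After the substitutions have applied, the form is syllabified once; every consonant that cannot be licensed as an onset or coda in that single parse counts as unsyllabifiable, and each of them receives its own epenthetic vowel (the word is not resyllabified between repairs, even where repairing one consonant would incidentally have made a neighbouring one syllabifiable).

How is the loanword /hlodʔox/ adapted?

Substitution: /h/ → /v/, /l/ → /ʒ/, /d/ → /z/, giving /vʒozʔox/.
The consonants /v/, /z/, /x/ cannot be parsed into a legal (C)V(N) syllable (only a nasal (/m/, /n/, or /ŋ/) is licensed in coda position; onsets are limited to one consonant).
Inserting the epenthetic vowel yields /v/ → /vo/, /z/ → /zo/, /x/ → /xo/.

voʒozoʔoxo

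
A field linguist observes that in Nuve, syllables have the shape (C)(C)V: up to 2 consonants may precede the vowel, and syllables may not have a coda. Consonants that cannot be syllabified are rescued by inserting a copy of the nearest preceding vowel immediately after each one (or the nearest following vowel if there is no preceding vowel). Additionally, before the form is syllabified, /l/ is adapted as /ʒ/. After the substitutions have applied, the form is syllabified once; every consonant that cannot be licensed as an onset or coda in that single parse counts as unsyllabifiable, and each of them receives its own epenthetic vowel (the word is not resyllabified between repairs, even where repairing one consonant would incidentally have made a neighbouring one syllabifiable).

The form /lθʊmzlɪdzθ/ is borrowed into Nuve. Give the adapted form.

Substitution: /l/ → /ʒ/, giving /ʒθʊmzʒɪdzθ/.
Under (C)(C)V, the unsyllabifiable consonants are /m/, /d/, /z/, /θ/ (no codas are permitted; onsets may contain at most 2 consonants).
Each unlicensed consonant becomes the onset of a new syllable: /m/ → /mʊ/, /d/ → /dɪ/, /z/ → /zɪ/, /θ/ → /θɪ/.

ʒθʊmʊzʒɪdɪzɪθɪ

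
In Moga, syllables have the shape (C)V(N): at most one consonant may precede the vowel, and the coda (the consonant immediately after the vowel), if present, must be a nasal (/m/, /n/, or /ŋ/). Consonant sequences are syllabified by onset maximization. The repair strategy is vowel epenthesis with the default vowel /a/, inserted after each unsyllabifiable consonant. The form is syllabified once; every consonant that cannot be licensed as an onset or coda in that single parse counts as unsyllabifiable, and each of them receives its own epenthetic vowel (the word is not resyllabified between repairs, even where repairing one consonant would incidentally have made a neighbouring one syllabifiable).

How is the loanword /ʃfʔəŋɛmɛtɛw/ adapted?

The consonants /ʃ/, /f/, /w/ cannot be parsed into a legal (C)V(N) syllable (only a nasal (/m/, /n/, or /ŋ/) is licensed in coda position; onsets are limited to one consonant).
Each unlicensed consonant becomes the onset of a new syllable: /ʃ/ → /ʃa/, /f/ → /fa/, /w/ → /wa/.

ʃafaʔəŋɛmɛtɛwa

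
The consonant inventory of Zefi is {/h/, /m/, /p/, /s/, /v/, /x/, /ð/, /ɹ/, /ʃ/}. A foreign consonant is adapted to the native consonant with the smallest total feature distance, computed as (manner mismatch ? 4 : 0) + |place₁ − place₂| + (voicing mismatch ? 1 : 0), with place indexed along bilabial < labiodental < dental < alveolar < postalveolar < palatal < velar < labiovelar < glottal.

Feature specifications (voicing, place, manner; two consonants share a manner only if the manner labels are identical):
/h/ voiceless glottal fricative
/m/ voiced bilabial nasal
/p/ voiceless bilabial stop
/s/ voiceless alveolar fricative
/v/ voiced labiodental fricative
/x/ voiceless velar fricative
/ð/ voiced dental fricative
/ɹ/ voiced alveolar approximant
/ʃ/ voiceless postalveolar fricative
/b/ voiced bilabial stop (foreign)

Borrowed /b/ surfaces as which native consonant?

/p/ is closest: same manner (stop), place distance 0 (bilabial→bilabial), voicing differs (+1); total 1. Next closest is /m/ at distance 4.

p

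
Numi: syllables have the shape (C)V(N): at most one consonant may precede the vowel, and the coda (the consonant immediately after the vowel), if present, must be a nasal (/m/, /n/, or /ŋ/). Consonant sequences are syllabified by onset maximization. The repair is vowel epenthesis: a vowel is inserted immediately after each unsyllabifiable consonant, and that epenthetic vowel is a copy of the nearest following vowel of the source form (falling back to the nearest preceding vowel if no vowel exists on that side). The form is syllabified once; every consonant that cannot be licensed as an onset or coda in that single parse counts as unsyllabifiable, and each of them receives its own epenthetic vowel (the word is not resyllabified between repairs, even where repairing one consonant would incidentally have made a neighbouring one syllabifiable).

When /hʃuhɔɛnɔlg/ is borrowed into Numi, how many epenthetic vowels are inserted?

The unsyllabifiable consonants are /h/, /l/, /g/; each receives one epenthetic vowel.

3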